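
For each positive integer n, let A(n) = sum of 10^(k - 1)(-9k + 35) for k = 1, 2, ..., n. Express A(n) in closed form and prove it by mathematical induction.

We claim A(n) = 10^n(-n + 4) - 4 for all n ≥ 1.
When n = 1: A(1) = 26, and the closed form gives 26. They agree.
Inductive step: assume the claim holds for n = k, so A(k) = 10^k(-k + 4) - 4.
Then A(k+1) = A(k) + (10^k(-9k + 26)) = (10^k(-k + 4) - 4) + (10^k(-9k + 26)).
Simplifying, A(k+1) = -10·10^k·k + 30·10^k - 4 = 10^(k+1)(-(k+1) + 4) - 4,
which is the closed form with n = k+1.
This completes the induction.

A(n) = 10^n(-n + 4) - 4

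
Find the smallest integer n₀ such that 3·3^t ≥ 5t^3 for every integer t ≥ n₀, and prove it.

At t = 4: 243 < 320, so the inequality fails and n₀ ≥ 5. We prove 3·3^t ≥ 5t^3 for all t ≥ 5.
Base step (t = 5): 3·3^t = 729 and 5t^3 = 625, so 729 ≥ 625.
Inductive step: assume the claim holds for t = m, so 3·3^m ≥ 5m^3.
Then 3·3^(m + 1) = 3·(3·3^m) ≥ 3·(5m^3).
Also, for m ≥ 5 we have 3·(5m^3) ≥ 5(m+1)^3, since 3 ≥ (1 + 1/m)^3 for all m ≥ 5.
Combining, 3·3^(m + 1) ≥ 5(m+1)^3.
By induction, the statement is established for all t ≥ 5.
Hence the smallest such n₀ is 5.

n₀ = 5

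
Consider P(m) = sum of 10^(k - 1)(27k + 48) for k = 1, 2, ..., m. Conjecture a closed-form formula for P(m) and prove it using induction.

We claim P(m) = 10^m(3m + 5) - 5 for all m ≥ 1.
For the base case m = 1: P(1) = 75, and the closed form gives 75. They agree.
Inductive step: suppose the statement holds for some k ≥ 1, so P(k) = 10^k(3k + 5) - 5.
Then P(k+1) = P(k) + (10^k(27k + 75)) = (10^k(3k + 5) - 5) + (10^k(27k + 75)).
Simplifying, P(k+1) = 30·10^k·k + 80·10^k - 5 = 10^(k+1)(3(k+1) + 5) - 5,
which is the closed form with m = k+1.
By induction, the statement is established for all m ≥ 1.

P(m) = 10^m(3m + 5) - 5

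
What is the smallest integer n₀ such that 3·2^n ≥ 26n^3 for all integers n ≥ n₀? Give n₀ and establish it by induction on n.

n₀ = 15

At n = 14: 49152 < 71344, so the inequality fails and n₀ ≥ 15. We prove 3·2^n ≥ 26n^3 for all n ≥ 15.
Base step (n = 15): 3·2^n = 98304 and 26n^3 = 87750, so 98304 ≥ 87750.
Inductive step: suppose the statement holds for some m ≥ 15, so 3·2^m ≥ 26m^3.
Then 3·2^(m + 1) = 2·(3·2^m) ≥ 2·(26m^3).
Also, for m ≥ 15 we have 2·(26m^3) ≥ 26(m+1)^3, since 2 ≥ (1 + 1/m)^3 for all m ≥ 15.
Combining, 3·2^(m + 1) ≥ 26(m+1)^3.
By the principle of mathematical induction, the result holds for all n ≥ 15.
Hence the smallest such n₀ is 15.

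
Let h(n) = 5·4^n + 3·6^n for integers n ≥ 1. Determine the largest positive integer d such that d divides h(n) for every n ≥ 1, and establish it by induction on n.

d = 2

Computing the first values: h(1) = 38 and h(2) = 188; gcd(38, 188) = 2, so d ≤ 2.
We prove 2 | 5·4^n + 3·6^n for all n ≥ 1 by induction on n.
Base step (n = 1): h(1) = 38 = 2·(19), so 2 | h(1).
Suppose the result is true for n = j, i.e. 2 | h(j). Then
h(j+1) − 6·h(j) = (5·4^(j+1) + 3·6^(j+1)) − 6·(5·4^j + 3·6^j) = (5)·4^j·(4 − 6) = (-10)·4^j. Since 2 | h(j) by the inductive hypothesis, 2 | 6·h(j); and 2 | -10 since -10 = 2·-5. Therefore 2 | h(j+1).
Hence, by induction on n, the claim holds for every n ≥ 1.
Therefore the largest such d is 2.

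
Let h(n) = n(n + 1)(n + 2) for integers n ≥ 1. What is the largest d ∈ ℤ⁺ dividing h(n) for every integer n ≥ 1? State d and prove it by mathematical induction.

d = 6

Computing the first values: h(1) = 6 and h(2) = 24; gcd(6, 24) = 6, so d ≤ 6.
We prove 6 | n(n + 1)(n + 2) for all n ≥ 1 by induction on n.
Base step (n = 1): h(1) = 6 = 6·(1), so 6 | h(1).
For the inductive step, assume it holds for an arbitrary j ≥ 1, i.e. 6 | h(j). Then
h(j+1) − h(j) = (j+1)·(j+2)·(j+3) − j·(j+1)·(j+2) = (j+1)·(j+2)·[(j+3) − j] = 3·(j+1)·(j+2). The product of 2 consecutive integers is divisible by (2)! = 2, so h(j+1) − h(j) is divisible by 3·2 = 6. By the inductive hypothesis 6 | h(j), hence 6 | h(j+1).
Hence, by induction on n, the claim holds for every n ≥ 1.
Therefore the largest such d is 6.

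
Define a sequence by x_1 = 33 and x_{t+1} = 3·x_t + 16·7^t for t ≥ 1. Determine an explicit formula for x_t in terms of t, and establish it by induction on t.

x_t = 5·3^(t - 1) + 4·7^t

Computing the first terms: x_1 = 33, x_2 = 211, x_3 = 1417. This suggests x_t = 5·3^(t - 1) + 4·7^t.
For the base case t = 1: the formula gives 33 = 33 = x_1.
Inductive step: suppose the statement holds for some i ≥ 1, so x_i = 5·3^(i - 1) + 4·7^i.
Then x_{i+1} = 3·x_i + 16·7^i = 3·(5·3^(i - 1) + 4·7^i) + 16·7^i = 5·3^i + 4·7^(i + 1) = 5·3^((i+1) - 1) + 4·7^(i+1),
which is the claimed formula at t = i+1.
By the principle of mathematical induction, the result holds for all t ≥ 1.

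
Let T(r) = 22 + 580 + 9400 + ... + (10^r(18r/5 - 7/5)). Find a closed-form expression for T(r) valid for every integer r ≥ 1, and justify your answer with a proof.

We claim T(r) = 2·10^r(2r - 1) + 2 for all r ≥ 1.
When r = 1: T(1) = 22, and the closed form gives 22. They agree.
Inductive step: suppose the statement holds for some p ≥ 1, so T(p) = 2·10^p(2p - 1) + 2.
Then T(p+1) = T(p) + (10^p(36p + 22)) = (2·10^p(2p - 1) + 2) + (10^p(36p + 22)).
Simplifying, T(p+1) = 40·10^p·p + 20·10^p + 2 = 2·10^(p+1)(2(p+1) - 1) + 2,
which is the closed form with r = p+1.
By the principle of mathematical induction, the result holds for all r ≥ 1.

T(r) = 2·10^r(2r - 1) + 2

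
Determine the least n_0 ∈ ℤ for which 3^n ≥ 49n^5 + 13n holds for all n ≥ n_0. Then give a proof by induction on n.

n_0 = 17

At n = 16: 43046721 < 51380432, so the inequality fails and n_0 ≥ 17. We prove 3^n ≥ 49n^5 + 13n for all n ≥ 17.
Base case (n = 17): 3^n = 129140163 and 49n^5 + 13n = 69573214, so 129140163 ≥ 69573214.
Inductive step: assume the claim holds for n = m, so 3^m ≥ 49m^5 + 13m.
Then 3^(m + 1) = 3·(3^m) ≥ 3·(49m^5 + 13m).
Also, for m ≥ 17 we have 3·(49m^5 + 13m) ≥ 49(m+1)^5 + 13(m+1), since 3·(49m^5 + 13m) − (49(m+1)^5 + 13(m+1)) = 98m^5 - 245m^4 - 490m^3 - 490m^2 - 219m - 62, which is nonnegative for all m ≥ 17.
Combining, 3^(m + 1) ≥ 49(m+1)^5 + 13(m+1).
By induction, the statement is established for all n ≥ 17.
Hence the smallest such n_0 is 17.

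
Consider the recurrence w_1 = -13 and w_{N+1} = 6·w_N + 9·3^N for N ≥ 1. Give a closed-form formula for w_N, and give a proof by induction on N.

w_N = -3^(N + 1) - 4·6^(N - 1)

Computing the first terms: w_1 = -13, w_2 = -51, w_3 = -225. This suggests w_N = -3^(N + 1) - 4·6^(N - 1).
For the base case N = 1: the formula gives -13 = -13 = w_1.
Suppose the result is true for N = j, so w_j = -3^(j + 1) - 4·6^(j - 1).
Then w_{j+1} = 6·w_j + 9·3^j = 6·(-3^(j + 1) - 4·6^(j - 1)) + 9·3^j = -3^(j + 2) - 4·6^j = -3^((j+1) + 1) - 4·6^((j+1) - 1),
which is the claimed formula at N = j+1.
By the principle of mathematical induction, the result holds for all N ≥ 1.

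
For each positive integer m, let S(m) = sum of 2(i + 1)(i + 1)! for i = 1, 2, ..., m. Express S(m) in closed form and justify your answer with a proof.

S(m) = 2(m + 2)! - 4

We claim S(m) = 2(m + 2)! - 4 for all m ≥ 1.
Base case (m = 1): S(1) = 8, and the closed form gives 8. They agree.
Suppose the result is true for m = i, so S(i) = 2(i + 2)! - 4.
Then S(i+1) = S(i) + (2(i + 2)(i + 2)!) = (2(i + 2)! - 4) + (2(i + 2)(i + 2)!).
Simplifying, S(i+1) = 2((i+1) + 2)! - 4,
which is the closed form with m = i+1.
By the principle of mathematical induction, the result holds for all m ≥ 1.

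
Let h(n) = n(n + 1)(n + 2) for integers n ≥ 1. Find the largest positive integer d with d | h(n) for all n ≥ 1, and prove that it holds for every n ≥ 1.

d = 6

Computing the first values: h(1) = 6 and h(2) = 24; gcd(6, 24) = 6, so d ≤ 6.
We prove 6 | n(n + 1)(n + 2) for all n ≥ 1 by induction on n.
Base case (n = 1): h(1) = 6 = 6·(1), so 6 | h(1).
Inductive step: assume the claim holds for n = k, i.e. 6 | h(k). Then
h(k+1) − h(k) = (k+1)·(k+2)·(k+3) − k·(k+1)·(k+2) = (k+1)·(k+2)·[(k+3) − k] = 3·(k+1)·(k+2). The product of 2 consecutive integers is divisible by (2)! = 2, so h(k+1) − h(k) is divisible by 3·2 = 6. By the inductive hypothesis 6 | h(k), hence 6 | h(k+1).
Hence, by induction on n, the claim holds for every n ≥ 1.
Therefore the largest such d is 6.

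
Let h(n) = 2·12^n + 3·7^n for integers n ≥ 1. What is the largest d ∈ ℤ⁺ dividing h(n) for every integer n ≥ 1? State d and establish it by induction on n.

Computing the first values: h(1) = 45 and h(2) = 435; gcd(45, 435) = 15, so d ≤ 15.
We prove 15 | 2·12^n + 3·7^n for all n ≥ 1 by induction on n.
When n = 1: h(1) = 45 = 15·(3), so 15 | h(1).
Inductive step: suppose the statement holds for some r ≥ 1, i.e. 15 | h(r). Then
h(r+1) − 12·h(r) = (2·12^(r+1) + 3·7^(r+1)) − 12·(2·12^r + 3·7^r) = (3)·7^r·(7 − 12) = (-15)·7^r. Since 15 | h(r) by the inductive hypothesis, 15 | 12·h(r); and 15 | -15 since -15 = 15·-1. Therefore 15 | h(r+1).
By induction, the statement is established for all n ≥ 1.
Therefore the largest such d is 15.

d = 15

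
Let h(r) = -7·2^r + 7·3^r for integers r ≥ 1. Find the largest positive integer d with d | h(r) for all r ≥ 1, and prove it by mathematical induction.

d = 7

Computing the first values: h(1) = 7 and h(2) = 35; gcd(7, 35) = 7, so d ≤ 7.
We prove 7 | -7·2^r + 7·3^r for all r ≥ 1 by induction on r.
Base step (r = 1): h(1) = 7 = 7·(1), so 7 | h(1).
Suppose the result is true for r = p, i.e. 7 | h(p). Then
h(p+1) − 3·h(p) = (-7·2^(p+1) + 7·3^(p+1)) − 3·(-7·2^p + 7·3^p) = (-7)·2^p·(2 − 3) = (7)·2^p. Since 7 | h(p) by the inductive hypothesis, 7 | 3·h(p); and 7 | 7 since 7 = 7·1. Therefore 7 | h(p+1).
By induction, the statement is established for all r ≥ 1.
Therefore the largest such d is 7.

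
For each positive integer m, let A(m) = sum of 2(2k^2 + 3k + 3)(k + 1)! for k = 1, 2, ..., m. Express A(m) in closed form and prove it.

We claim A(m) = (4m + 2)(m + 2)! - 4 for all m ≥ 1.
When m = 1: A(1) = 32, and the closed form gives 32. They agree.
Inductive step: suppose the statement holds for some k ≥ 1, so A(k) = (4k + 2)(k + 2)! - 4.
Then A(k+1) = A(k) + (2(2k^2 + 7k + 8)(k + 2)!) = ((4k + 2)(k + 2)! - 4) + (2(2k^2 + 7k + 8)(k + 2)!).
Simplifying, A(k+1) = (4(k+1) + 2)((k+1) + 2)! - 4,
which is the closed form with m = k+1.
This completes the induction.

A(m) = (4m + 2)(m + 2)! - 4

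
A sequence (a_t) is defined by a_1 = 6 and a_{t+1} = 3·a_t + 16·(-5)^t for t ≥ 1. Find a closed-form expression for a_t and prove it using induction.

Computing the first terms: a_1 = 6, a_2 = -62, a_3 = 214. This suggests a_t = -2(-5)^t - 4·3^(t - 1).
Base case (t = 1): the formula gives 6 = 6 = a_1.
Inductive step: suppose the statement holds for some p ≥ 1, so a_p = -2(-5)^p - 4·3^(p - 1).
Then a_{p+1} = 3·a_p + 16·(-5)^p = 3·(-2(-5)^p - 4·3^(p - 1)) + 16·(-5)^p = -2(-5)^(p + 1) - 4·3^p = -2(-5)^(p+1) - 4·3^((p+1) - 1),
which is the claimed formula at t = p+1.
By the principle of mathematical induction, the result holds for all t ≥ 1.

a_t = -2(-5)^t - 4·3^(t - 1)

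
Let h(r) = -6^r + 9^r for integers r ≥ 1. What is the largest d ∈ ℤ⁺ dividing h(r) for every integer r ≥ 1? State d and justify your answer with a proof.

d = 3

Computing the first values: h(1) = 3 and h(2) = 45; gcd(3, 45) = 3, so d ≤ 3.
We prove 3 | -6^r + 9^r for all r ≥ 1 by induction on r.
For the base case r = 1: h(1) = 3 = 3·(1), so 3 | h(1).
Suppose the result is true for r = i, i.e. 3 | h(i). Then
9^{i+1} − 6^{i+1} = 9·9^i − 6·6^i = 9·(9^i − 6^i) + (3)·6^i. The first term is divisible by 3 by the inductive hypothesis, and the second term (3)·6^i is divisible by 3 since 3 | 3. Hence 3 | h(i+1).
This completes the induction.
Therefore the largest such d is 3.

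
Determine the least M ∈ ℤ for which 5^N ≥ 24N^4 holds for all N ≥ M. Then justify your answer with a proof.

M = 7

At N = 6: 15625 < 31104, so the inequality fails and M ≥ 7. We prove 5^N ≥ 24N^4 for all N ≥ 7.
When N = 7: 5^N = 78125 and 24N^4 = 57624, so 78125 ≥ 57624.
Inductive step: suppose the statement holds for some p ≥ 7, so 5^p ≥ 24p^4.
Then 5^(p + 1) = 5·(5^p) ≥ 5·(24p^4).
Also, for p ≥ 7 we have 5·(24p^4) ≥ 24(p+1)^4, since 5 ≥ (1 + 1/p)^4 for all p ≥ 7.
Combining, 5^(p + 1) ≥ 24(p+1)^4.
By the principle of mathematical induction, the result holds for all N ≥ 7.
Hence the smallest such M is 7.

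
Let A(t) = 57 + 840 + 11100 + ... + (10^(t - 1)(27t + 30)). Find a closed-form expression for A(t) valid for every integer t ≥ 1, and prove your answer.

A(t) = 3·10^t(t + 1) - 3

We claim A(t) = 3·10^t(t + 1) - 3 for all t ≥ 1.
Base step (t = 1): A(1) = 57, and the closed form gives 57. They agree.
For the inductive step, assume it holds for an arbitrary m ≥ 1, so A(m) = 3·10^m(m + 1) - 3.
Then A(m+1) = A(m) + (10^m(27m + 57)) = (3·10^m(m + 1) - 3) + (10^m(27m + 57)).
Simplifying, A(m+1) = 30·10^m·m + 60·10^m - 3 = 3·10^(m+1)((m+1) + 1) - 3,
which is the closed form with t = m+1.
By the principle of mathematical induction, the result holds for all t ≥ 1.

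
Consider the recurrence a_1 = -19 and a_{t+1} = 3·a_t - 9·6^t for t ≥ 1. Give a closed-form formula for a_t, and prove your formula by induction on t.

a_t = -3^(t - 1) - 3·6^t

Computing the first terms: a_1 = -19, a_2 = -111, a_3 = -657. This suggests a_t = -3^(t - 1) - 3·6^t.
For the base case t = 1: the formula gives -19 = -19 = a_1.
Suppose the result is true for t = k, so a_k = -3^(k - 1) - 3·6^k.
Then a_{k+1} = 3·a_k - 9·6^k = 3·(-3^(k - 1) - 3·6^k) - 9·6^k = -3^k - 3·6^(k + 1) = -3^((k+1) - 1) - 3·6^(k+1),
which is the claimed formula at t = k+1.
Hence, by induction on t, the claim holds for every t ≥ 1.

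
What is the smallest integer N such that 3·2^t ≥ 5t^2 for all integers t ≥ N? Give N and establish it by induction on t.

N = 6

At t = 5: 96 < 125, so the inequality fails and N ≥ 6. We prove 3·2^t ≥ 5t^2 for all t ≥ 6.
For the base case t = 6: 3·2^t = 192 and 5t^2 = 180, so 192 ≥ 180.
Suppose the result is true for t = r, so 3·2^r ≥ 5r^2.
Then 3·2^(r + 1) = 2·(3·2^r) ≥ 2·(5r^2).
Also, for r ≥ 6 we have 2·(5r^2) ≥ 5(r+1)^2, since 2 ≥ (1 + 1/r)^2 for all r ≥ 6.
Combining, 3·2^(r + 1) ≥ 5(r+1)^2.
By the principle of mathematical induction, the result holds for all t ≥ 6.
Hence the smallest such N is 6.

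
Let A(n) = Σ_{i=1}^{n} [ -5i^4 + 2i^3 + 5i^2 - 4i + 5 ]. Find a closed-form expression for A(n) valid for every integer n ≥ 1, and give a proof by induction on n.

We claim A(n) = -n(n^4 + 2n^3 - n^2 - n - 4) for all n ≥ 1.
Base case (n = 1): A(1) = 3, and the closed form gives 3. They agree.
Inductive step: suppose the statement holds for some i ≥ 1, so A(i) = i(-i^4 - 2i^3 + i^2 + i + 4).
Then A(i+1) = A(i) + (-5i^4 - 18i^3 - 19i^2 - 8i + 3) = (i(-i^4 - 2i^3 + i^2 + i + 4)) + (-5i^4 - 18i^3 - 19i^2 - 8i + 3).
Simplifying, A(i+1) = -(i + 1)(i^4 + 6i^3 + 11i^2 + 7i - 3) = -(i+1)((i+1)^4 + 2(i+1)^3 - (i+1)^2 - (i+1) - 4),
which is the closed form with n = i+1.
By the principle of mathematical induction, the result holds for all n ≥ 1.

A(n) = -n(n^4 + 2n^3 - n^2 - n - 4)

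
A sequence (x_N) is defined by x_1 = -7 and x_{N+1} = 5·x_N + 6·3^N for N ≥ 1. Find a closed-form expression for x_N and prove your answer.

Computing the first terms: x_1 = -7, x_2 = -17, x_3 = -31. This suggests x_N = -3^(N + 1) + 2·5^(N - 1).
For the base case N = 1: the formula gives -7 = -7 = x_1.
Inductive step: suppose the statement holds for some j ≥ 1, so x_j = -3^(j + 1) + 2·5^(j - 1).
Then x_{j+1} = 5·x_j + 6·3^j = 5·(-3^(j + 1) + 2·5^(j - 1)) + 6·3^j = -3^(j + 2) + 2·5^j = -3^((j+1) + 1) + 2·5^((j+1) - 1),
which is the claimed formula at N = j+1.
Hence, by induction on N, the claim holds for every N ≥ 1.

x_N = -3^(N + 1) + 2·5^(N - 1)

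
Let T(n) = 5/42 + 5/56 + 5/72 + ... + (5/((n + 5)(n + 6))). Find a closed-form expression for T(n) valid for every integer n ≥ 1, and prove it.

We claim T(n) = 5n/(6(n + 6)) for all n ≥ 1.
For the base case n = 1: T(1) = 5/42, and the closed form gives 5/42. They agree.
Inductive step: assume the claim holds for n = k, so T(k) = 5k/(6(k + 6)).
Then T(k+1) = T(k) + (5/((k + 6)(k + 7))) = (5k/(6(k + 6))) + (5/((k + 6)(k + 7))).
Simplifying, T(k+1) = 5(k + 1)/(6(k + 7)) = 5(k+1)/(6((k+1) + 6)),
which is the closed form with n = k+1.
This completes the induction.

T(n) = 5n/(6(n + 6))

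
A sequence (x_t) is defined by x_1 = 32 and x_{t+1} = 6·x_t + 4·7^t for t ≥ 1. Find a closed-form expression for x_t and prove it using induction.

x_t = 4·6^(t - 1) + 4·7^t

Computing the first terms: x_1 = 32, x_2 = 220, x_3 = 1516. This suggests x_t = 4·6^(t - 1) + 4·7^t.
Base case (t = 1): the formula gives 32 = 32 = x_1.
For the inductive step, assume it holds for an arbitrary j ≥ 1, so x_j = 4·6^(j - 1) + 4·7^j.
Then x_{j+1} = 6·x_j + 4·7^j = 6·(4·6^(j - 1) + 4·7^j) + 4·7^j = 4·6^j + 4·7^(j + 1) = 4·6^((j+1) - 1) + 4·7^(j+1),
which is the claimed formula at t = j+1.
Hence, by induction on t, the claim holds for every t ≥ 1.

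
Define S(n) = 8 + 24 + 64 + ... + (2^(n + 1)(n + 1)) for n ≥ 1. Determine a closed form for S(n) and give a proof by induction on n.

We claim S(n) = 2^(n + 2)n for all n ≥ 1.
Base case (n = 1): S(1) = 8, and the closed form gives 8. They agree.
For the inductive step, assume it holds for an arbitrary p ≥ 1, so S(p) = 2^(p + 2)p.
Then S(p+1) = S(p) + (2^(p + 2)(p + 2)) = (2^(p + 2)p) + (2^(p + 2)(p + 2)).
Simplifying, S(p+1) = 2^(p + 3)(p + 1) = 2^((p+1) + 2)(p+1),
which is the closed form with n = p+1.
By the principle of mathematical induction, the result holds for all n ≥ 1.

S(n) = 2^(n + 2)n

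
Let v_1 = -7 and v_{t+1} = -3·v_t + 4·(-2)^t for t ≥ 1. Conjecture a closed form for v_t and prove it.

v_t = (-2)^(t + 2) + (-3)^(t - 1)

Computing the first terms: v_1 = -7, v_2 = 13, v_3 = -23. This suggests v_t = (-2)^(t + 2) + (-3)^(t - 1).
Base case (t = 1): the formula gives -7 = -7 = v_1.
Inductive step: assume the claim holds for t = i, so v_i = (-2)^(i + 2) + (-3)^(i - 1).
Then v_{i+1} = -3·v_i + 4·(-2)^i = -3·((-2)^(i + 2) + (-3)^(i - 1)) + 4·(-2)^i = (-2)^(i + 3) + (-3)^i = (-2)^((i+1) + 2) + (-3)^((i+1) - 1),
which is the claimed formula at t = i+1.
By the principle of mathematical induction, the result holds for all t ≥ 1.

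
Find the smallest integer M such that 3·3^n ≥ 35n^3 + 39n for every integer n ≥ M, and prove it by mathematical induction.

At n = 7: 6561 < 12278, so the inequality fails and M ≥ 8. We prove 3·3^n ≥ 35n^3 + 39n for all n ≥ 8.
Base step (n = 8): 3·3^n = 19683 and 35n^3 + 39n = 18232, so 19683 ≥ 18232.
Inductive step: assume the claim holds for n = r, so 3·3^r ≥ 35r^3 + 39r.
Then 3·3^(r + 1) = 3·(3·3^r) ≥ 3·(35r^3 + 39r).
Also, for r ≥ 8 we have 3·(35r^3 + 39r) ≥ 35(r+1)^3 + 39(r+1), since 3·(35r^3 + 39r) − (35(r+1)^3 + 39(r+1)) = 70r^3 - 105r^2 - 27r - 74, which is nonnegative for all r ≥ 8.
Combining, 3·3^(r + 1) ≥ 35(r+1)^3 + 39(r+1).
Hence, by induction on n, the claim holds for every n ≥ 8.
Hence the smallest such M is 8.

M = 8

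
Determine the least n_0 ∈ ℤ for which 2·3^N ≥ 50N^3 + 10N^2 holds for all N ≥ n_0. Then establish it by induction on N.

n_0 = 9

At N = 8: 13122 < 26240, so the inequality fails and n_0 ≥ 9. We prove 2·3^N ≥ 50N^3 + 10N^2 for all N ≥ 9.
Base case (N = 9): 2·3^N = 39366 and 50N^3 + 10N^2 = 37260, so 39366 ≥ 37260.
Inductive step: suppose the statement holds for some k ≥ 9, so 2·3^k ≥ 50k^3 + 10k^2.
Then 2·3^(k + 1) = 3·(2·3^k) ≥ 3·(50k^3 + 10k^2).
Also, for k ≥ 9 we have 3·(50k^3 + 10k^2) ≥ 50(k+1)^3 + 10(k+1)^2, since 3·(50k^3 + 10k^2) − (50(k+1)^3 + 10(k+1)^2) = 100k^3 - 130k^2 - 170k - 60, which is nonnegative for all k ≥ 9.
Combining, 2·3^(k + 1) ≥ 50(k+1)^3 + 10(k+1)^2.
This completes the induction.
Hence the smallest such n_0 is 9.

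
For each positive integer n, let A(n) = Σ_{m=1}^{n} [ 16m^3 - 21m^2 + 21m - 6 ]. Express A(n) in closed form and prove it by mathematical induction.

We claim A(n) = n(4n + 1)(n^2 + 1) for all n ≥ 1.
When n = 1: A(1) = 10, and the closed form gives 10. They agree.
Suppose the result is true for n = m, so A(m) = m(4m^3 + m^2 + 4m + 1).
Then A(m+1) = A(m) + (16m^3 + 27m^2 + 27m + 10) = (m(4m^3 + m^2 + 4m + 1)) + (16m^3 + 27m^2 + 27m + 10).
Simplifying, A(m+1) = (m + 1)(4m + 5)(m^2 + 2m + 2) = (m+1)(4(m+1) + 1)((m+1)^2 + 1),
which is the closed form with n = m+1.
Hence, by induction on n, the claim holds for every n ≥ 1.

A(n) = n(4n + 1)(n^2 + 1)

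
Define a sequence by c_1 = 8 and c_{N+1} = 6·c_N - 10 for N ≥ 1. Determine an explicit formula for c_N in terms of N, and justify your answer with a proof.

Computing the first terms: c_1 = 8, c_2 = 38, c_3 = 218. This suggests c_N = 6^N + 2.
For the base case N = 1: the formula gives 8 = 8 = c_1.
Suppose the result is true for N = k, so c_k = 6^k + 2.
Then c_{k+1} = 6·c_k - 10 = 6·(6^k + 2) - 10 = 6^(k + 1) + 2,
which is the claimed formula at N = k+1.
By the principle of mathematical induction, the result holds for all N ≥ 1.

c_N = 6^N + 2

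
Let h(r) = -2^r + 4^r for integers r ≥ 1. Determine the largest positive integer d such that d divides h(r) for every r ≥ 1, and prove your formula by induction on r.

d = 2

Computing the first values: h(1) = 2 and h(2) = 12; gcd(2, 12) = 2, so d ≤ 2.
We prove 2 | -2^r + 4^r for all r ≥ 1 by induction on r.
Base case (r = 1): h(1) = 2 = 2·(1), so 2 | h(1).
Suppose the result is true for r = m, i.e. 2 | h(m). Then
4^{m+1} − 2^{m+1} = 4·4^m − 2·2^m = 4·(4^m − 2^m) + (2)·2^m. The first term is divisible by 2 by the inductive hypothesis, and the second term (2)·2^m is divisible by 2 since 2 | 2. Hence 2 | h(m+1).
By the principle of mathematical induction, the result holds for all r ≥ 1.
Therefore the largest such d is 2.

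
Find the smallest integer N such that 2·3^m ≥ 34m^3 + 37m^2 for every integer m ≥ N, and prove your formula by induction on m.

At m = 8: 13122 < 19776, so the inequality fails and N ≥ 9. We prove 2·3^m ≥ 34m^3 + 37m^2 for all m ≥ 9.
When m = 9: 2·3^m = 39366 and 34m^3 + 37m^2 = 27783, so 39366 ≥ 27783.
Suppose the result is true for m = j, so 2·3^j ≥ 34j^3 + 37j^2.
Then 2·3^(j + 1) = 3·(2·3^j) ≥ 3·(34j^3 + 37j^2).
Also, for j ≥ 9 we have 3·(34j^3 + 37j^2) ≥ 34(j+1)^3 + 37(j+1)^2, since 3·(34j^3 + 37j^2) − (34(j+1)^3 + 37(j+1)^2) = 68j^3 - 28j^2 - 176j - 71, which is nonnegative for all j ≥ 9.
Combining, 2·3^(j + 1) ≥ 34(j+1)^3 + 37(j+1)^2.
Hence, by induction on m, the claim holds for every m ≥ 9.
Hence the smallest such N is 9.

N = 9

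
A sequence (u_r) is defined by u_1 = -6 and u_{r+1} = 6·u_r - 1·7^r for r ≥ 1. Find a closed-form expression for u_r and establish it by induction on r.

u_r = 6^(r - 1) - 7^r

Computing the first terms: u_1 = -6, u_2 = -43, u_3 = -307. This suggests u_r = 6^(r - 1) - 7^r.
For the base case r = 1: the formula gives -6 = -6 = u_1.
Inductive step: assume the claim holds for r = i, so u_i = 6^(i - 1) - 7^i.
Then u_{i+1} = 6·u_i - 1·7^i = 6·(6^(i - 1) - 7^i) - 1·7^i = 6^i - 7^(i + 1) = 6^((i+1) - 1) - 7^(i+1),
which is the claimed formula at r = i+1.
By the principle of mathematical induction, the result holds for all r ≥ 1.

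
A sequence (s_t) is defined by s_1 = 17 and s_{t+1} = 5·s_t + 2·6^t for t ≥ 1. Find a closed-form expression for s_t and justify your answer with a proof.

Computing the first terms: s_1 = 17, s_2 = 97, s_3 = 557. This suggests s_t = 5^t + 2·6^t.
Base step (t = 1): the formula gives 17 = 17 = s_1.
Inductive step: assume the claim holds for t = p, so s_p = 5^p + 2·6^p.
Then s_{p+1} = 5·s_p + 2·6^p = 5·(5^p + 2·6^p) + 2·6^p = 5^(p + 1) + 2·6^(p + 1),
which is the claimed formula at t = p+1.
Hence, by induction on t, the claim holds for every t ≥ 1.

s_t = 5^t + 2·6^t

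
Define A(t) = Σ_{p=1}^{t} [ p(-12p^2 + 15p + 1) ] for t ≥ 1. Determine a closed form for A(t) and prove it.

A(t) = -t(t + 1)(3t^2 - 2t - 3)

We claim A(t) = -t(t + 1)(3t^2 - 2t - 3) for all t ≥ 1.
Base case (t = 1): A(1) = 4, and the closed form gives 4. They agree.
Inductive step: suppose the statement holds for some p ≥ 1, so A(p) = p(-3p^3 - p^2 + 5p + 3).
Then A(p+1) = A(p) + ((p + 1)(15p - 12(p + 1)^2 + 16)) = (p(-3p^3 - p^2 + 5p + 3)) + ((p + 1)(15p - 12(p + 1)^2 + 16)).
Simplifying, A(p+1) = -(p + 1)(p + 2)(3p^2 + 4p - 2) = -(p+1)((p+1) + 1)(3(p+1)^2 - 2(p+1) - 3),
which is the closed form with t = p+1.
By the principle of mathematical induction, the result holds for all t ≥ 1.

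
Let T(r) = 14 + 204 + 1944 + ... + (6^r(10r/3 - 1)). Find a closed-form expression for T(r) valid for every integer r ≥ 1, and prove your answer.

We claim T(r) = 2·6^r(2r - 1) + 2 for all r ≥ 1.
Base step (r = 1): T(1) = 14, and the closed form gives 14. They agree.
Inductive step: suppose the statement holds for some i ≥ 1, so T(i) = 2·6^i(2i - 1) + 2.
Then T(i+1) = T(i) + (6^i(20i + 14)) = (2·6^i(2i - 1) + 2) + (6^i(20i + 14)).
Simplifying, T(i+1) = 24·6^i·i + 12·6^i + 2 = 2·6^(i+1)(2(i+1) - 1) + 2,
which is the closed form with r = i+1.
By induction, the statement is established for all r ≥ 1.

T(r) = 2·6^r(2r - 1) + 2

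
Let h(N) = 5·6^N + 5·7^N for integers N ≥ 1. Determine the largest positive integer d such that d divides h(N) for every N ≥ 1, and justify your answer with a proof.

d = 5

Computing the first values: h(1) = 65 and h(2) = 425; gcd(65, 425) = 5, so d ≤ 5.
We prove 5 | 5·6^N + 5·7^N for all N ≥ 1 by induction on N.
For the base case N = 1: h(1) = 65 = 5·(13), so 5 | h(1).
Inductive step: assume the claim holds for N = j, i.e. 5 | h(j). Then
h(j+1) − 7·h(j) = (5·6^(j+1) + 5·7^(j+1)) − 7·(5·6^j + 5·7^j) = (5)·6^j·(6 − 7) = (-5)·6^j. Since 5 | h(j) by the inductive hypothesis, 5 | 7·h(j); and 5 | -5 since -5 = 5·-1. Therefore 5 | h(j+1).
By the principle of mathematical induction, the result holds for all N ≥ 1.
Therefore the largest such d is 5.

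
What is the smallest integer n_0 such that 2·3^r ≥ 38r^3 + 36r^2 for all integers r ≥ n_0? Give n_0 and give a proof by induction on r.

n_0 = 9

At r = 8: 13122 < 21760, so the inequality fails and n_0 ≥ 9. We prove 2·3^r ≥ 38r^3 + 36r^2 for all r ≥ 9.
Base step (r = 9): 2·3^r = 39366 and 38r^3 + 36r^2 = 30618, so 39366 ≥ 30618.
Inductive step: assume the claim holds for r = p, so 2·3^p ≥ 38p^3 + 36p^2.
Then 2·3^(p + 1) = 3·(2·3^p) ≥ 3·(38p^3 + 36p^2).
Also, for p ≥ 9 we have 3·(38p^3 + 36p^2) ≥ 38(p+1)^3 + 36(p+1)^2, since 3·(38p^3 + 36p^2) − (38(p+1)^3 + 36(p+1)^2) = 76p^3 - 42p^2 - 186p - 74, which is nonnegative for all p ≥ 9.
Combining, 2·3^(p + 1) ≥ 38(p+1)^3 + 36(p+1)^2.
This completes the induction.
Hence the smallest such n_0 is 9.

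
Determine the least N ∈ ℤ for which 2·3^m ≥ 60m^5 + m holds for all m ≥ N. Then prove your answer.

At m = 15: 28697814 < 45562515, so the inequality fails and N ≥ 16. We prove 2·3^m ≥ 60m^5 + m for all m ≥ 16.
When m = 16: 2·3^m = 86093442 and 60m^5 + m = 62914576, so 86093442 ≥ 62914576.
For the inductive step, assume it holds for an arbitrary k ≥ 16, so 2·3^k ≥ 60k^5 + k.
Then 2·3^(k + 1) = 3·(2·3^k) ≥ 3·(60k^5 + k).
Also, for k ≥ 16 we have 3·(60k^5 + k) ≥ 60(k+1)^5 + (k+1), since 3·(60k^5 + k) − (60(k+1)^5 + (k+1)) = 120k^5 - 300k^4 - 600k^3 - 600k^2 - 298k - 61, which is nonnegative for all k ≥ 16.
Combining, 2·3^(k + 1) ≥ 60(k+1)^5 + (k+1).
Hence, by induction on m, the claim holds for every m ≥ 16.
Hence the smallest such N is 16.

N = 16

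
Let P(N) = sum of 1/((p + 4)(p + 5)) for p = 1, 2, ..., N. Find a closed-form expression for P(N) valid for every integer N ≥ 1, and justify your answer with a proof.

P(N) = N/(5(N + 5))

We claim P(N) = N/(5(N + 5)) for all N ≥ 1.
For the base case N = 1: P(1) = 1/30, and the closed form gives 1/30. They agree.
Inductive step: suppose the statement holds for some p ≥ 1, so P(p) = p/(5(p + 5)).
Then P(p+1) = P(p) + (1/((p + 5)(p + 6))) = (p/(5(p + 5))) + (1/((p + 5)(p + 6))).
Simplifying, P(p+1) = (p + 1)/(5(p + 6)) = (p+1)/(5((p+1) + 5)),
which is the closed form with N = p+1.
Hence, by induction on N, the claim holds for every N ≥ 1.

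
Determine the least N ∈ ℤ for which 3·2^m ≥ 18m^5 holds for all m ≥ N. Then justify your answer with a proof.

At m = 26: 201326592 < 213864768, so the inequality fails and N ≥ 27. We prove 3·2^m ≥ 18m^5 for all m ≥ 27.
Base case (m = 27): 3·2^m = 402653184 and 18m^5 = 258280326, so 402653184 ≥ 258280326.
Inductive step: assume the claim holds for m = p, so 3·2^p ≥ 18p^5.
Then 3·2^(p + 1) = 2·(3·2^p) ≥ 2·(18p^5).
Also, for p ≥ 27 we have 2·(18p^5) ≥ 18(p+1)^5, since 2 ≥ (1 + 1/p)^5 for all p ≥ 27.
Combining, 3·2^(p + 1) ≥ 18(p+1)^5.
By the principle of mathematical induction, the result holds for all m ≥ 27.
Hence the smallest such N is 27.

N = 27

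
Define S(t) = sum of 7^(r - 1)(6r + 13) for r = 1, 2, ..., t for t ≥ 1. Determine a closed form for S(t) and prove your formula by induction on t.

S(t) = 7^t(t + 2) - 2

We claim S(t) = 7^t(t + 2) - 2 for all t ≥ 1.
Base step (t = 1): S(1) = 19, and the closed form gives 19. They agree.
Inductive step: suppose the statement holds for some r ≥ 1, so S(r) = 7^r(r + 2) - 2.
Then S(r+1) = S(r) + (7^r(6r + 19)) = (7^r(r + 2) - 2) + (7^r(6r + 19)).
Simplifying, S(r+1) = 7·7^r·r + 21·7^r - 2 = 7^(r+1)((r+1) + 2) - 2,
which is the closed form with t = r+1.
This completes the induction.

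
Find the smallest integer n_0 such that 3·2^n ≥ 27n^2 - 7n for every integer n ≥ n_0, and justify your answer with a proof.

At n = 9: 1536 < 2124, so the inequality fails and n_0 ≥ 10. We prove 3·2^n ≥ 27n^2 - 7n for all n ≥ 10.
For the base case n = 10: 3·2^n = 3072 and 27n^2 - 7n = 2630, so 3072 ≥ 2630.
For the inductive step, assume it holds for an arbitrary i ≥ 10, so 3·2^i ≥ 27i^2 - 7i.
Then 3·2^(i + 1) = 2·(3·2^i) ≥ 2·(27i^2 - 7i).
Also, for i ≥ 10 we have 2·(27i^2 - 7i) ≥ 27(i+1)^2 - 7(i+1), since 2·(27i^2 - 7i) − (27(i+1)^2 - 7(i+1)) = 27i^2 - 61i - 20, which is nonnegative for all i ≥ 10.
Combining, 3·2^(i + 1) ≥ 27(i+1)^2 - 7(i+1).
This completes the induction.
Hence the smallest such n_0 is 10.

n_0 = 10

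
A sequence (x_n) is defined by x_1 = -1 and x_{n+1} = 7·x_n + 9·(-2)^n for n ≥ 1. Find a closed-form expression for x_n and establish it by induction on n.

Computing the first terms: x_1 = -1, x_2 = -25, x_3 = -139. This suggests x_n = -(-2)^n - 3·7^(n - 1).
For the base case n = 1: the formula gives -1 = -1 = x_1.
Inductive step: suppose the statement holds for some k ≥ 1, so x_k = -(-2)^k - 3·7^(k - 1).
Then x_{k+1} = 7·x_k + 9·(-2)^k = 7·(-(-2)^k - 3·7^(k - 1)) + 9·(-2)^k = -(-2)^(k + 1) - 3·7^k = -(-2)^(k+1) - 3·7^((k+1) - 1),
which is the claimed formula at n = k+1.
By the principle of mathematical induction, the result holds for all n ≥ 1.

x_n = -(-2)^n - 3·7^(n - 1)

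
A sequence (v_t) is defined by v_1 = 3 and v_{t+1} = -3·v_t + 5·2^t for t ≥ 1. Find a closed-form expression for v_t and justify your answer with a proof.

Computing the first terms: v_1 = 3, v_2 = 1, v_3 = 17. This suggests v_t = (-3)^(t - 1) + 2^t.
Base step (t = 1): the formula gives 3 = 3 = v_1.
For the inductive step, assume it holds for an arbitrary p ≥ 1, so v_p = (-3)^(p - 1) + 2^p.
Then v_{p+1} = -3·v_p + 5·2^p = -3·((-3)^(p - 1) + 2^p) + 5·2^p = (-3)^p + 2^(p + 1) = (-3)^((p+1) - 1) + 2^(p+1),
which is the claimed formula at t = p+1.
Hence, by induction on t, the claim holds for every t ≥ 1.

v_t = (-3)^(t - 1) + 2^t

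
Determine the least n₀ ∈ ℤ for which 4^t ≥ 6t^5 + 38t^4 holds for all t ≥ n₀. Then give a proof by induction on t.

n₀ = 10

At t = 9: 262144 < 603612, so the inequality fails and n₀ ≥ 10. We prove 4^t ≥ 6t^5 + 38t^4 for all t ≥ 10.
For the base case t = 10: 4^t = 1048576 and 6t^5 + 38t^4 = 980000, so 1048576 ≥ 980000.
For the inductive step, assume it holds for an arbitrary m ≥ 10, so 4^m ≥ 6m^5 + 38m^4.
Then 4^(m + 1) = 4·(4^m) ≥ 4·(6m^5 + 38m^4).
Also, for m ≥ 10 we have 4·(6m^5 + 38m^4) ≥ 6(m+1)^5 + 38(m+1)^4, since 4·(6m^5 + 38m^4) − (6(m+1)^5 + 38(m+1)^4) = 18m^5 + 84m^4 - 212m^3 - 288m^2 - 182m - 44, which is nonnegative for all m ≥ 10.
Combining, 4^(m + 1) ≥ 6(m+1)^5 + 38(m+1)^4.
By the principle of mathematical induction, the result holds for all t ≥ 10.
Hence the smallest such n₀ is 10.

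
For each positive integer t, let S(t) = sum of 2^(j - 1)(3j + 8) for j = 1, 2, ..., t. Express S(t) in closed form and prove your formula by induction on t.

We claim S(t) = 2^t(3t + 5) - 5 for all t ≥ 1.
Base step (t = 1): S(1) = 11, and the closed form gives 11. They agree.
Inductive step: suppose the statement holds for some j ≥ 1, so S(j) = 2^j(3j + 5) - 5.
Then S(j+1) = S(j) + (2^j(3j + 11)) = (2^j(3j + 5) - 5) + (2^j(3j + 11)).
Simplifying, S(j+1) = 6·2^j·j + 16·2^j - 5 = 2^(j+1)(3(j+1) + 5) - 5,
which is the closed form with t = j+1.
By induction, the statement is established for all t ≥ 1.

S(t) = 2^t(3t + 5) - 5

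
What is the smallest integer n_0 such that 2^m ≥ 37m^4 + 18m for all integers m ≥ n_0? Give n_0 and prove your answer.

n_0 = 24

At m = 23: 8388608 < 10354531, so the inequality fails and n_0 ≥ 24. We prove 2^m ≥ 37m^4 + 18m for all m ≥ 24.
For the base case m = 24: 2^m = 16777216 and 37m^4 + 18m = 12276144, so 16777216 ≥ 12276144.
Inductive step: suppose the statement holds for some k ≥ 24, so 2^k ≥ 37k^4 + 18k.
Then 2^(k + 1) = 2·(2^k) ≥ 2·(37k^4 + 18k).
Also, for k ≥ 24 we have 2·(37k^4 + 18k) ≥ 37(k+1)^4 + 18(k+1), since 2·(37k^4 + 18k) − (37(k+1)^4 + 18(k+1)) = 37k^4 - 148k^3 - 222k^2 - 130k - 55, which is nonnegative for all k ≥ 24.
Combining, 2^(k + 1) ≥ 37(k+1)^4 + 18(k+1).
By the principle of mathematical induction, the result holds for all m ≥ 24.
Hence the smallest such n_0 is 24.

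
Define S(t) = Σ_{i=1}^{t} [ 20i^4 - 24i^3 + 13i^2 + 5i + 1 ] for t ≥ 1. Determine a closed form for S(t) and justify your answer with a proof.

We claim S(t) = t(4t^4 + 4t^3 - t^2 + 3t + 5) for all t ≥ 1.
Base case (t = 1): S(1) = 15, and the closed form gives 15. They agree.
Inductive step: suppose the statement holds for some i ≥ 1, so S(i) = i(4i^4 + 4i^3 - i^2 + 3i + 5).
Then S(i+1) = S(i) + (20i^4 + 56i^3 + 61i^2 + 39i + 15) = (i(4i^4 + 4i^3 - i^2 + 3i + 5)) + (20i^4 + 56i^3 + 61i^2 + 39i + 15).
Simplifying, S(i+1) = (i + 1)(4i^4 + 20i^3 + 35i^2 + 29i + 15) = (i+1)(4(i+1)^4 + 4(i+1)^3 - (i+1)^2 + 3(i+1) + 5),
which is the closed form with t = i+1.
Hence, by induction on t, the claim holds for every t ≥ 1.

S(t) = t(4t^4 + 4t^3 - t^2 + 3t + 5)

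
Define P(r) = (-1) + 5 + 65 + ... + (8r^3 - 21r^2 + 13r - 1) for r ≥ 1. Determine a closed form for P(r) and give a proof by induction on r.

P(r) = r(2r^3 - 3r^2 - 2r + 2)

We claim P(r) = r(2r^3 - 3r^2 - 2r + 2) for all r ≥ 1.
Base step (r = 1): P(1) = -1, and the closed form gives -1. They agree.
For the inductive step, assume it holds for an arbitrary k ≥ 1, so P(k) = k(2k^3 - 3k^2 - 2k + 2).
Then P(k+1) = P(k) + (8k^3 + 3k^2 - 5k - 1) = (k(2k^3 - 3k^2 - 2k + 2)) + (8k^3 + 3k^2 - 5k - 1).
Simplifying, P(k+1) = (k + 1)(2k^3 + 3k^2 - 2k - 1) = (k+1)(2(k+1)^3 - 3(k+1)^2 - 2(k+1) + 2),
which is the closed form with r = k+1.
By the principle of mathematical induction, the result holds for all r ≥ 1.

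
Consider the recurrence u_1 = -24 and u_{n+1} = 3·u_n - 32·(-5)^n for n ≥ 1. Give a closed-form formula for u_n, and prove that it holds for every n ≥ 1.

Computing the first terms: u_1 = -24, u_2 = 88, u_3 = -536. This suggests u_n = 4(-5)^n - 4·3^(n - 1).
For the base case n = 1: the formula gives -24 = -24 = u_1.
For the inductive step, assume it holds for an arbitrary i ≥ 1, so u_i = 4(-5)^i - 4·3^(i - 1).
Then u_{i+1} = 3·u_i - 32·(-5)^i = 3·(4(-5)^i - 4·3^(i - 1)) - 32·(-5)^i = 4(-5)^(i + 1) - 4·3^i = 4(-5)^(i+1) - 4·3^((i+1) - 1),
which is the claimed formula at n = i+1.
This completes the induction.

u_n = 4(-5)^n - 4·3^(n - 1)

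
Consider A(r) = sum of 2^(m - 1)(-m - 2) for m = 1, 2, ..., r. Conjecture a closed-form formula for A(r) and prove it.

We claim A(r) = -2^r(r + 1) + 1 for all r ≥ 1.
When r = 1: A(1) = -3, and the closed form gives -3. They agree.
For the inductive step, assume it holds for an arbitrary m ≥ 1, so A(m) = -2^m(m + 1) + 1.
Then A(m+1) = A(m) + (2^m(-m - 3)) = (-2^m(m + 1) + 1) + (2^m(-m - 3)).
Simplifying, A(m+1) = -2^(m + 1)m - 2^(m + 2) + 1 = -2^(m+1)((m+1) + 1) + 1,
which is the closed form with r = m+1.
Hence, by induction on r, the claim holds for every r ≥ 1.

A(r) = -2^r(r + 1) + 1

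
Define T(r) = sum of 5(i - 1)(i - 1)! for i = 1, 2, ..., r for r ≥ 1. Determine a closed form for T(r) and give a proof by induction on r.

T(r) = 5r! - 5

We claim T(r) = 5r! - 5 for all r ≥ 1.
When r = 1: T(1) = 0, and the closed form gives 0. They agree.
Suppose the result is true for r = i, so T(i) = 5i! - 5.
Then T(i+1) = T(i) + (5i·i!) = (5i! - 5) + (5i·i!).
Simplifying, T(i+1) = 5(i+1)! - 5,
which is the closed form with r = i+1.
By induction, the statement is established for all r ≥ 1.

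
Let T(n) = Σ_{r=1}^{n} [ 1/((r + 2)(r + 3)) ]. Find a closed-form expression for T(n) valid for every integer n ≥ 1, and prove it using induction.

T(n) = n/(3(n + 3))

We claim T(n) = n/(3(n + 3)) for all n ≥ 1.
Base case (n = 1): T(1) = 1/12, and the closed form gives 1/12. They agree.
For the inductive step, assume it holds for an arbitrary r ≥ 1, so T(r) = r/(3(r + 3)).
Then T(r+1) = T(r) + (1/((r + 3)(r + 4))) = (r/(3(r + 3))) + (1/((r + 3)(r + 4))).
Simplifying, T(r+1) = (r + 1)/(3(r + 4)) = (r+1)/(3((r+1) + 3)),
which is the closed form with n = r+1.
By induction, the statement is established for all n ≥ 1.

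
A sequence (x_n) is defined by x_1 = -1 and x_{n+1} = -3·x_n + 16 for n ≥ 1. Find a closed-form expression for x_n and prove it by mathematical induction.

x_n = -5(-3)^(n - 1) + 4

Computing the first terms: x_1 = -1, x_2 = 19, x_3 = -41. This suggests x_n = -5(-3)^(n - 1) + 4.
Base step (n = 1): the formula gives -1 = -1 = x_1.
Inductive step: assume the claim holds for n = m, so x_m = -5(-3)^(m - 1) + 4.
Then x_{m+1} = -3·x_m + 16 = -3·(-5(-3)^(m - 1) + 4) + 16 = -5(-3)^m + 4 = -5(-3)^((m+1) - 1) + 4,
which is the claimed formula at n = m+1.
Hence, by induction on n, the claim holds for every n ≥ 1.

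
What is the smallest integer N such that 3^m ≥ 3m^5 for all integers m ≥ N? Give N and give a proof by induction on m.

N = 13

At m = 12: 531441 < 746496, so the inequality fails and N ≥ 13. We prove 3^m ≥ 3m^5 for all m ≥ 13.
When m = 13: 3^m = 1594323 and 3m^5 = 1113879, so 1594323 ≥ 1113879.
Inductive step: suppose the statement holds for some p ≥ 13, so 3^p ≥ 3p^5.
Then 3^(p + 1) = 3·(3^p) ≥ 3·(3p^5).
Also, for p ≥ 13 we have 3·(3p^5) ≥ 3(p+1)^5, since 3 ≥ (1 + 1/p)^5 for all p ≥ 13.
Combining, 3^(p + 1) ≥ 3(p+1)^5.
Hence, by induction on m, the claim holds for every m ≥ 13.
Hence the smallest such N is 13.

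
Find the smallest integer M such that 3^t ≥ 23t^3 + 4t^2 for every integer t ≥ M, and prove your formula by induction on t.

M = 9

At t = 8: 6561 < 12032, so the inequality fails and M ≥ 9. We prove 3^t ≥ 23t^3 + 4t^2 for all t ≥ 9.
When t = 9: 3^t = 19683 and 23t^3 + 4t^2 = 17091, so 19683 ≥ 17091.
Suppose the result is true for t = m, so 3^m ≥ 23m^3 + 4m^2.
Then 3^(m + 1) = 3·(3^m) ≥ 3·(23m^3 + 4m^2).
Also, for m ≥ 9 we have 3·(23m^3 + 4m^2) ≥ 23(m+1)^3 + 4(m+1)^2, since 3·(23m^3 + 4m^2) − (23(m+1)^3 + 4(m+1)^2) = 46m^3 - 61m^2 - 77m - 27, which is nonnegative for all m ≥ 9.
Combining, 3^(m + 1) ≥ 23(m+1)^3 + 4(m+1)^2.
By induction, the statement is established for all t ≥ 9.
Hence the smallest such M is 9.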